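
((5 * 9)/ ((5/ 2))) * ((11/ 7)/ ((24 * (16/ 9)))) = 297/ 448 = 0.66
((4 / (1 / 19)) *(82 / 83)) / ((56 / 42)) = 4674 / 83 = 56.31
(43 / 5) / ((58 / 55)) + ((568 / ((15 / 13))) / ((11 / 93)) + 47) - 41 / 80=107605937 / 25520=4216.53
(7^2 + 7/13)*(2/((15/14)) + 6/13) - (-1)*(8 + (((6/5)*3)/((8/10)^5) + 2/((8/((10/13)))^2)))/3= 157918757/1297920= 121.67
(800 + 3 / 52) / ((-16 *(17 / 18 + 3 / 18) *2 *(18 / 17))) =-707251 / 33280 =-21.25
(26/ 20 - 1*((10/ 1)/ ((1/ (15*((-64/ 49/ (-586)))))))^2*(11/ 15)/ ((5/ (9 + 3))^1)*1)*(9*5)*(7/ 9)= 2274100837/ 58892414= 38.61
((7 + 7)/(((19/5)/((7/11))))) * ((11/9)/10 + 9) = 40229/1881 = 21.39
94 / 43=2.19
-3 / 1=-3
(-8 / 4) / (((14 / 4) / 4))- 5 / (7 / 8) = -8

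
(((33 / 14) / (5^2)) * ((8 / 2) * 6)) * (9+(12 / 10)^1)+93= 101571 / 875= 116.08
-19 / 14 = -1.36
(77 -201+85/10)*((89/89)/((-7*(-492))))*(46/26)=-253/4264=-0.06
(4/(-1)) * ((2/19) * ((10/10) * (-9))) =72/19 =3.79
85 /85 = 1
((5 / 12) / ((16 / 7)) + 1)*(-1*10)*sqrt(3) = -20.48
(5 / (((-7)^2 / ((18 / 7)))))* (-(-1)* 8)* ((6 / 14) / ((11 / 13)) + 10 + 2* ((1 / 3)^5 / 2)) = 15733120 / 713097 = 22.06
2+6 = 8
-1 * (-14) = 14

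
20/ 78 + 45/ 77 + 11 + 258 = 810332/ 3003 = 269.84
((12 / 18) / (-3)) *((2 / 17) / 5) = -4 / 765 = -0.01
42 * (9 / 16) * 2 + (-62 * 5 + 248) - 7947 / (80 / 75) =-119441 / 16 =-7465.06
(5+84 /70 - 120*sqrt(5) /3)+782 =3941 /5 - 40*sqrt(5) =698.76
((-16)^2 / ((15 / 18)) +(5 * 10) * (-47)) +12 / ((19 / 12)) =-193346 / 95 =-2035.22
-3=-3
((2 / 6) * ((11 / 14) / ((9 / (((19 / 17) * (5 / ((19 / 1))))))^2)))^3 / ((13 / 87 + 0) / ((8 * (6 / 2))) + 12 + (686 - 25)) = 603109375 / 18548702511070344301017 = 0.00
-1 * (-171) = 171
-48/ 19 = -2.53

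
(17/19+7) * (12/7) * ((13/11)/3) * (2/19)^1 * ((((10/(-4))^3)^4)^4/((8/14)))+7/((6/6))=3463895836830488408077770786349885583/279434283129503744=12396101859932293297.78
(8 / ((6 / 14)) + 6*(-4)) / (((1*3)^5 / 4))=-64 / 729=-0.09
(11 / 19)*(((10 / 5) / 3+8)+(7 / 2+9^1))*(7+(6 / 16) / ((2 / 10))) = 99187 / 912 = 108.76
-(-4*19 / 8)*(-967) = -18373 / 2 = -9186.50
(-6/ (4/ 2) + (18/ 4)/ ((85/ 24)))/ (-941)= 147/ 79985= 0.00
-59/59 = -1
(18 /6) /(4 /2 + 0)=3 /2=1.50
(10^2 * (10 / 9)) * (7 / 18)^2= 12250 / 729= 16.80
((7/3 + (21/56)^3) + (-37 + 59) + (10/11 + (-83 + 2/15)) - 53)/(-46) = 9341081/3886080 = 2.40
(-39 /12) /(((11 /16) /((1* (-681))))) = 35412 /11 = 3219.27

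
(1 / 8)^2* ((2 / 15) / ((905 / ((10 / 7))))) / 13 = 0.00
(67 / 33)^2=4.12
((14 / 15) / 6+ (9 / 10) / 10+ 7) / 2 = 6521 / 1800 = 3.62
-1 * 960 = -960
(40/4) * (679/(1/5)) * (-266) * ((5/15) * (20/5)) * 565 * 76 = -1551113032000/3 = -517037677333.33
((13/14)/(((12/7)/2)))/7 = 13/84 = 0.15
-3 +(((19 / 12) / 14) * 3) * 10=0.39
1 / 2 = 0.50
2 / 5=0.40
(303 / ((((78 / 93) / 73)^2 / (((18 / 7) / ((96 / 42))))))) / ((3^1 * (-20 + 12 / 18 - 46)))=-13965427863 / 1059968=-13175.33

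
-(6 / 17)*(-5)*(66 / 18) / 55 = 2 / 17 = 0.12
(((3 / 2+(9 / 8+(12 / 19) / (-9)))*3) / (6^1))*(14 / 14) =1165 / 912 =1.28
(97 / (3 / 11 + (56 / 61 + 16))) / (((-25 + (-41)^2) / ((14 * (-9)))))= -0.43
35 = 35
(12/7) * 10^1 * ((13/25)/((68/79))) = 6162/595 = 10.36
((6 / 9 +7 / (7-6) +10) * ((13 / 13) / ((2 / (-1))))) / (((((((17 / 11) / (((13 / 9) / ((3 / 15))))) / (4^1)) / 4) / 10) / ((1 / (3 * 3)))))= -3031600 / 4131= -733.87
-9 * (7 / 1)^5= -151263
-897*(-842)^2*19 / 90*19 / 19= -2013812242 / 15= -134254149.47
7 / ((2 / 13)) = 91 / 2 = 45.50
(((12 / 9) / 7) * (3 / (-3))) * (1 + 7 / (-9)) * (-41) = 1.74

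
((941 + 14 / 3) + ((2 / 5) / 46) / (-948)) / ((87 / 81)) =927869211 / 1053860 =880.45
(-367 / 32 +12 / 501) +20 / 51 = -3012331 / 272544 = -11.05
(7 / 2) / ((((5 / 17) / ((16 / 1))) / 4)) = 3808 / 5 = 761.60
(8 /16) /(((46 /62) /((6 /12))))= 31 /92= 0.34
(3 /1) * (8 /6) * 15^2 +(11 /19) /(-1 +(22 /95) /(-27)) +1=2329402 /2587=900.43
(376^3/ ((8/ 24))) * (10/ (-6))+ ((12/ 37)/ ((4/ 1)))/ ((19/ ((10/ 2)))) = -186848176625/ 703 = -265786879.98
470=470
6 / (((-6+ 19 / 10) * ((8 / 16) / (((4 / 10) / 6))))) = -8 / 41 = -0.20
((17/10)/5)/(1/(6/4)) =51/100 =0.51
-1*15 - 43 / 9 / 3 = -448 / 27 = -16.59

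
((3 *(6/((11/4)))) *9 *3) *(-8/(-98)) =7776/539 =14.43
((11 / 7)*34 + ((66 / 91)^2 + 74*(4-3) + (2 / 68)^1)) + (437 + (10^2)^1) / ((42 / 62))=259226287 / 281554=920.70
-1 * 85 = -85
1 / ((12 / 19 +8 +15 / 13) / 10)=2470 / 2417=1.02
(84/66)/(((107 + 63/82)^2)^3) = 4256093399936/5238679328650346306816099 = 0.00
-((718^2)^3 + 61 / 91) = -12467749208805602045 / 91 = -137008233063797824.67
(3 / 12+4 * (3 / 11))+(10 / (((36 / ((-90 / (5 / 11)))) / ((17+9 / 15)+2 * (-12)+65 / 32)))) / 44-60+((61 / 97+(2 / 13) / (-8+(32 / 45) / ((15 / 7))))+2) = -58114047661 / 1148740736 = -50.59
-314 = -314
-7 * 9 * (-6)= 378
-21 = -21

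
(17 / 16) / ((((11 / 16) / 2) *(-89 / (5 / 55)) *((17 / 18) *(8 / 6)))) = -27 / 10769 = -0.00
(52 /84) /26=1 /42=0.02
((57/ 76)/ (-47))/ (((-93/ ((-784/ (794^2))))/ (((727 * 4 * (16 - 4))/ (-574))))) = 122136/ 9415088833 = 0.00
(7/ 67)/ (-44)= -0.00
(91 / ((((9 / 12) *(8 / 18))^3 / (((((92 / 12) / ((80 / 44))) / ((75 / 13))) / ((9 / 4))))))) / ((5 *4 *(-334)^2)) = 299299 / 836670000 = 0.00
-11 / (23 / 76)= -836 / 23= -36.35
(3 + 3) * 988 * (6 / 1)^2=213408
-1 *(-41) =41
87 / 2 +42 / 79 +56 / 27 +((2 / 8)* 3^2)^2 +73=4237613 / 34128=124.17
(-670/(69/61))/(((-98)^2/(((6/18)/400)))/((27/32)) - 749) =-122610/2827262557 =-0.00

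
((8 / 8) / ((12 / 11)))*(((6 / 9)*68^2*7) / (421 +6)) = 25432 / 549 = 46.32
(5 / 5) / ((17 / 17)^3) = 1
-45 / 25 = -9 / 5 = -1.80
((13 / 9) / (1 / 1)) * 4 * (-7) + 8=-292 / 9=-32.44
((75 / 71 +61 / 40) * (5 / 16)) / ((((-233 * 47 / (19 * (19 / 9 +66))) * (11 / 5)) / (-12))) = 426920785 / 821062176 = 0.52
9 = 9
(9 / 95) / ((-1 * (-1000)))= 9 / 95000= 0.00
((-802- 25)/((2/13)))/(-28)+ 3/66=118289/616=192.03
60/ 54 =1.11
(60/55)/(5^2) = 12/275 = 0.04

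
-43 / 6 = -7.17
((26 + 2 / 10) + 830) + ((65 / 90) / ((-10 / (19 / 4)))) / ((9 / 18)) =61597 / 72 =855.51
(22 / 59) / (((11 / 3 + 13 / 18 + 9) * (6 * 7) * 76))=33 / 3782254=0.00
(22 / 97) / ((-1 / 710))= -15620 / 97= -161.03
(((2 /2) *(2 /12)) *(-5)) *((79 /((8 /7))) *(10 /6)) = -13825 /144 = -96.01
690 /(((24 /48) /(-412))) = -568560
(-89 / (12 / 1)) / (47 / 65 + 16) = -5785 / 13044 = -0.44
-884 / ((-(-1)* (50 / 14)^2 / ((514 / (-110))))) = 11132212 / 34375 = 323.85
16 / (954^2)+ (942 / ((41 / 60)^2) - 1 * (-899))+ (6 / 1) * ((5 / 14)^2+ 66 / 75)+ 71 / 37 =101390993973643043 / 34671471971850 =2924.33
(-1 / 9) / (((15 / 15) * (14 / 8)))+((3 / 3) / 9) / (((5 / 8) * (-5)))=-52 / 525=-0.10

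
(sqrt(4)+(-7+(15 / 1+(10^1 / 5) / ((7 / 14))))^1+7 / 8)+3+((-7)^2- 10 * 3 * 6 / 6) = 36.88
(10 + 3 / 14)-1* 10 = 3 / 14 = 0.21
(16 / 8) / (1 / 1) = 2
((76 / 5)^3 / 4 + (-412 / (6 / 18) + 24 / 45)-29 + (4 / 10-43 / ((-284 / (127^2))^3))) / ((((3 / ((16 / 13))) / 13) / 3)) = 67655134076885053 / 536866500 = 126018542.93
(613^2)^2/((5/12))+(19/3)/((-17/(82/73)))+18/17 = 6308355802655956/18615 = 338885619267.04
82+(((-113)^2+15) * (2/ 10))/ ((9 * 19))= 82894/ 855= 96.95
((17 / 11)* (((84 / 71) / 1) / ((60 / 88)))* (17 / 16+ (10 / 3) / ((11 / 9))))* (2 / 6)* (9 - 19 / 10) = 79373 / 3300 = 24.05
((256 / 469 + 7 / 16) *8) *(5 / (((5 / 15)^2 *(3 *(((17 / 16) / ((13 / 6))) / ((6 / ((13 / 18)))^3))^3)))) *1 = 188624911598.13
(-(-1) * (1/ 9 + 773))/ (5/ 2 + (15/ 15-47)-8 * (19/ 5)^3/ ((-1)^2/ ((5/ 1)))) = -347900/ 1007271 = -0.35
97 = 97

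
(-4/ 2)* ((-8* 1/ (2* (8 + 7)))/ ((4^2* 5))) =1/ 150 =0.01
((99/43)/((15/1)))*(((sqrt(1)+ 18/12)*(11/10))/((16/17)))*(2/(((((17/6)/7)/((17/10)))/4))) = 129591/8600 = 15.07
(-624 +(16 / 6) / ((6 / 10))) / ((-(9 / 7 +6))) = 85.04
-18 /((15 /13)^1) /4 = -39 /10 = -3.90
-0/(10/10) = 0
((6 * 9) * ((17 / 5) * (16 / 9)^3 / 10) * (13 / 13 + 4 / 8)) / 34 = 1024 / 225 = 4.55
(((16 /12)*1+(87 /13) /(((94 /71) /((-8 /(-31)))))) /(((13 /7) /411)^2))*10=4135474371840 /3201029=1291920.31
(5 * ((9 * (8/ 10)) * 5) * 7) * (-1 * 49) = -61740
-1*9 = -9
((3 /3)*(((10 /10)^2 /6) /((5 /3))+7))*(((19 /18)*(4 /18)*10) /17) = 1349 /1377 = 0.98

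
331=331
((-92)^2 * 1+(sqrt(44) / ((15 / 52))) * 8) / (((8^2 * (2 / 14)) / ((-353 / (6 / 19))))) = -24836021 / 24 - 610337 * sqrt(11) / 90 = -1057325.97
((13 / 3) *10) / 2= 65 / 3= 21.67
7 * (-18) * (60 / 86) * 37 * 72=-10069920 / 43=-234184.19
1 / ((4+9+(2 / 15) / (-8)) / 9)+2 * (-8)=-11924 / 779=-15.31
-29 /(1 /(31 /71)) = -899 /71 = -12.66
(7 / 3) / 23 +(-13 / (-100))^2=81661 / 690000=0.12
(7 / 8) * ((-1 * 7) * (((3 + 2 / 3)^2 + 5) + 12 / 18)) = -117.06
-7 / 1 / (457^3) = -0.00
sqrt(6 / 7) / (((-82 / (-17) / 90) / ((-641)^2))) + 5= 5 + 314323965 * sqrt(42) / 287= 7097747.55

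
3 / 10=0.30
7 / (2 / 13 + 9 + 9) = 91 / 236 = 0.39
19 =19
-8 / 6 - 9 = -31 / 3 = -10.33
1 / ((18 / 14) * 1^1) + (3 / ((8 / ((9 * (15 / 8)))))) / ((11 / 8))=4261 / 792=5.38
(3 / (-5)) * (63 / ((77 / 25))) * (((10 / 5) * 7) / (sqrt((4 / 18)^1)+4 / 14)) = 119070 / 341 -138915 * sqrt(2) / 341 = -226.94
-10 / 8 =-5 / 4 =-1.25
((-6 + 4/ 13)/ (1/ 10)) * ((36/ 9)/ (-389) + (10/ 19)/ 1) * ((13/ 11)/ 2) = -1411180/ 81301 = -17.36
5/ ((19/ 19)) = 5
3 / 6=1 / 2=0.50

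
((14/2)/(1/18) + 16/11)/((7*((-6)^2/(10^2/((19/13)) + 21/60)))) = 6106411/175560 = 34.78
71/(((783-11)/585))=41535/772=53.80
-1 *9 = -9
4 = 4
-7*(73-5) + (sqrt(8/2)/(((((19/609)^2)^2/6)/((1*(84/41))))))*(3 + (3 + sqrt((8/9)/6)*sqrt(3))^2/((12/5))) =1192671207582008/5343161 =223214536.78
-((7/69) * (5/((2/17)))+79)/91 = -11497/12558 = -0.92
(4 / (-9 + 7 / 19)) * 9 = -171 / 41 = -4.17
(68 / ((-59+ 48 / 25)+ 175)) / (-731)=-25 / 31691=-0.00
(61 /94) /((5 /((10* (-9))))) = -549 /47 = -11.68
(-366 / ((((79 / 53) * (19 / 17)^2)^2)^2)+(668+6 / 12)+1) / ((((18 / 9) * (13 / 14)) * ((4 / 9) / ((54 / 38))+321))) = 1438148951020835333637147 / 1342903368517009571671334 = 1.07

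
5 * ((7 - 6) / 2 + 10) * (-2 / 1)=-105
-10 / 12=-5 / 6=-0.83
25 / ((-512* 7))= -25 / 3584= -0.01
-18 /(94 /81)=-729 /47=-15.51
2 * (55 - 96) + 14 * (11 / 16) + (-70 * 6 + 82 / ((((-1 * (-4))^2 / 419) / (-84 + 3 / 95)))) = -180804.06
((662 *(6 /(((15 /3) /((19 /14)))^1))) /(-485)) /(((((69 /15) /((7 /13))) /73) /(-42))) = 797.80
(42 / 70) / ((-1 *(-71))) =3 / 355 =0.01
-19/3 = -6.33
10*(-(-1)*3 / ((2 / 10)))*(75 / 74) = 152.03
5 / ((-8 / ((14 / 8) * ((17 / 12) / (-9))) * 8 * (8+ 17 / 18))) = 85 / 35328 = 0.00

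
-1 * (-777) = 777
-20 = -20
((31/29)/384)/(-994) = -31/11069184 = -0.00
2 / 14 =1 / 7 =0.14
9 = 9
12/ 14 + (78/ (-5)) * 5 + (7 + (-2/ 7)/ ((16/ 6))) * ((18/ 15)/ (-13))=-70779/ 910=-77.78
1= 1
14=14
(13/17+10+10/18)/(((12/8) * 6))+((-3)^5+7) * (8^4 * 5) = -6655424828/1377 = -4833278.74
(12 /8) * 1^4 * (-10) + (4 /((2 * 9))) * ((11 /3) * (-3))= -157 /9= -17.44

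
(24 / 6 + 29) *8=264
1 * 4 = 4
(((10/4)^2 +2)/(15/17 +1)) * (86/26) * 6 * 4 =72369/208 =347.93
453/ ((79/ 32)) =14496/ 79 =183.49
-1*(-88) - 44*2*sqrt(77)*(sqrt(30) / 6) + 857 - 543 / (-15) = 4906 / 5 - 44*sqrt(2310) / 3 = 276.28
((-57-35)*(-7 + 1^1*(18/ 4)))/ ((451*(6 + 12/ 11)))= 115/ 1599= 0.07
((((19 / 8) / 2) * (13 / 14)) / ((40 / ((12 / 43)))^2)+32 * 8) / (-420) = -10602907823 / 17395392000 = -0.61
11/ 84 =0.13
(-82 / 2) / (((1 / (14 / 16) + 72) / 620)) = -347.54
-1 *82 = -82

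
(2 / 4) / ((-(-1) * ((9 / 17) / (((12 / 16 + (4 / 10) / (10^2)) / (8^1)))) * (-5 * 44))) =-6409 / 15840000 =-0.00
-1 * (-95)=95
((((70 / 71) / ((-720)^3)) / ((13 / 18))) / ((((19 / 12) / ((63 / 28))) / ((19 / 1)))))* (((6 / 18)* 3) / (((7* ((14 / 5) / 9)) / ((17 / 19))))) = -0.00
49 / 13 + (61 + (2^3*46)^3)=647869258 / 13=49836096.77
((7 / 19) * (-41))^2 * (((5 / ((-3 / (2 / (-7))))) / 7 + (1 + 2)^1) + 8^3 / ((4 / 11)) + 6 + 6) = 351650071 / 1083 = 324699.97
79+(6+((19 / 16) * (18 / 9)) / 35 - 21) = 17939 / 280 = 64.07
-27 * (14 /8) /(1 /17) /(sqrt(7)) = -459 * sqrt(7) /4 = -303.60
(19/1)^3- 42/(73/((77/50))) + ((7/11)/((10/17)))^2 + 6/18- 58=720944263/105996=6801.62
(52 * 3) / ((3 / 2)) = 104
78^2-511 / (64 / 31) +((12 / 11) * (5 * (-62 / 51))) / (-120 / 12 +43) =2305005125 / 394944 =5836.28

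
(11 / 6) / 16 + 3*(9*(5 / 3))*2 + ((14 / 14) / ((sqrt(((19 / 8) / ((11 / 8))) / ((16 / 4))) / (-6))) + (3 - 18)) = 7211 / 96 - 12*sqrt(209) / 19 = 65.98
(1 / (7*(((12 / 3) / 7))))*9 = 9 / 4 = 2.25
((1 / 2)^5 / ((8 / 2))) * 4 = 1 / 32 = 0.03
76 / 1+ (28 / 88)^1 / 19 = 31775 / 418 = 76.02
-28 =-28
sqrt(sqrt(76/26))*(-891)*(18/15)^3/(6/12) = -384912*13^(3/4)*38^(1/4)/1625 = -4026.35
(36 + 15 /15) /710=0.05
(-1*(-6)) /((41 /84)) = 504 /41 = 12.29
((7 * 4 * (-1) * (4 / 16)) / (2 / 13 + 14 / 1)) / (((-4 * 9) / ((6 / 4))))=91 / 4416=0.02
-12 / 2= -6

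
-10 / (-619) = 10 / 619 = 0.02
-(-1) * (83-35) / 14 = 24 / 7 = 3.43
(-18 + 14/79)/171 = -0.10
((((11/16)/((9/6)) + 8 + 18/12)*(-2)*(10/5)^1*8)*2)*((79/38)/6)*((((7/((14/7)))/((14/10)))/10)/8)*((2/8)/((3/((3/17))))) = -18881/186048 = -0.10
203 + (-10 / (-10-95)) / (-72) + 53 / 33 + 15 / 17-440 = -33153559 / 141372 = -234.51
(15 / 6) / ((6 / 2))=5 / 6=0.83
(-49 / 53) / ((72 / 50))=-1225 / 1908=-0.64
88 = 88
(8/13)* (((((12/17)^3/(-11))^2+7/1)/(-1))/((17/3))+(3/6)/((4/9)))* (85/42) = -73135585585/531557544518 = -0.14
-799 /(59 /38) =-30362 /59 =-514.61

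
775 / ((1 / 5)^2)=19375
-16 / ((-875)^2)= -16 / 765625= -0.00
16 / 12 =4 / 3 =1.33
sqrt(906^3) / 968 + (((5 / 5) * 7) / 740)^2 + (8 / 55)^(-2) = 75.44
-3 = -3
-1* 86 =-86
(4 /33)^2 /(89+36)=16 /136125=0.00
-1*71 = -71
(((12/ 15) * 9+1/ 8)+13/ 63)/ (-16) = -18979/ 40320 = -0.47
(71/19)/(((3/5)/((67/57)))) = 23785/3249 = 7.32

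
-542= -542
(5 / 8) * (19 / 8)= 95 / 64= 1.48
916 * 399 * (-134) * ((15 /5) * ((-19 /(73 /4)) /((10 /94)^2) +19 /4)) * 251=5871550588140762 /1825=3217287993501.79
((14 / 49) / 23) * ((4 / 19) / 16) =1 / 6118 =0.00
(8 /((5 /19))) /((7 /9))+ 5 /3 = 4279 /105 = 40.75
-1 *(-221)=221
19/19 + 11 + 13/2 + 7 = 51/2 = 25.50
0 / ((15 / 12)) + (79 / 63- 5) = -236 / 63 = -3.75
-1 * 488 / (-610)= 0.80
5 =5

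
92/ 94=46/ 47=0.98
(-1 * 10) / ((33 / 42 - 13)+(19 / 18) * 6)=420 / 247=1.70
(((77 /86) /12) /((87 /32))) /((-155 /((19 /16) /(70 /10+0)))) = -209 /6958260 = -0.00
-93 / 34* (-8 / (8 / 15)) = 1395 / 34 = 41.03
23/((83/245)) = 5635/83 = 67.89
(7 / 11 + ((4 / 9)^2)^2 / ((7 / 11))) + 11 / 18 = 1322393 / 1010394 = 1.31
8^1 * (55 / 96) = 55 / 12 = 4.58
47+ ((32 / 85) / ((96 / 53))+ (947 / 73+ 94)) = 154.18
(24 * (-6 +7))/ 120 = 1/ 5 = 0.20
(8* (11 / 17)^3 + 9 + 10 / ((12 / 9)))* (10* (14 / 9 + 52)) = 442054250 / 44217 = 9997.38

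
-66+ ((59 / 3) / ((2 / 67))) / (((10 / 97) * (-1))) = -387401 / 60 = -6456.68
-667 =-667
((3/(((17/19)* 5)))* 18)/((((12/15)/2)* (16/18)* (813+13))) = 4617/112336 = 0.04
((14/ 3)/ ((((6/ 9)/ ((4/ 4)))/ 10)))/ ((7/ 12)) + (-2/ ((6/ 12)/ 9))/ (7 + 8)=588/ 5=117.60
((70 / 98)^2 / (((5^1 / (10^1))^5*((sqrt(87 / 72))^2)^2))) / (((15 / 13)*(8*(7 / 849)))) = 42382080 / 288463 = 146.92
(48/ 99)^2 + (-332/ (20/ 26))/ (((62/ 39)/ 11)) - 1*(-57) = -494427304/ 168795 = -2929.16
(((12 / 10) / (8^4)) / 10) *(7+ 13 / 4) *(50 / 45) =41 / 122880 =0.00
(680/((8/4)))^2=115600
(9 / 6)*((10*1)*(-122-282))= -6060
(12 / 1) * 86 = 1032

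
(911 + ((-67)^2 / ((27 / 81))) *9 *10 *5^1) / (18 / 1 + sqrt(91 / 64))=6982342272 / 20645 - 48488488 *sqrt(91) / 20645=315804.87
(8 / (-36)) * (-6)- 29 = -83 / 3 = -27.67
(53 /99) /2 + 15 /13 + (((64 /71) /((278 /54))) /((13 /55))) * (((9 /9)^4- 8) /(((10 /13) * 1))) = -135132401 /25402806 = -5.32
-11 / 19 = -0.58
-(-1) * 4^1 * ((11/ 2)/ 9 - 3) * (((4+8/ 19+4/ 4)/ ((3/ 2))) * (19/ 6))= -8858/ 81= -109.36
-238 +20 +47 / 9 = -1915 / 9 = -212.78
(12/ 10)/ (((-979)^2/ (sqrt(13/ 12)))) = 0.00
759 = 759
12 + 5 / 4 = 13.25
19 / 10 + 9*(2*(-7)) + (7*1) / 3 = -3653 / 30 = -121.77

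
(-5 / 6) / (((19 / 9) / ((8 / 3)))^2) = -480 / 361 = -1.33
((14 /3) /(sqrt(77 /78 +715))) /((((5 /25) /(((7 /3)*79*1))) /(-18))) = -77420*sqrt(4356066) /55847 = -2893.35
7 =7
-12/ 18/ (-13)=2/ 39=0.05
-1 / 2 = -0.50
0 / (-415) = 0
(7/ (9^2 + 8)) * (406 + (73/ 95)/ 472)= 127435791/ 3990760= 31.93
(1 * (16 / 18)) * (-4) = -32 / 9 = -3.56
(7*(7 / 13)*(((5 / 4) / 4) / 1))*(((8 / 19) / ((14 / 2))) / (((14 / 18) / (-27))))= -1215 / 494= -2.46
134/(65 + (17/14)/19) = 35644/17307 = 2.06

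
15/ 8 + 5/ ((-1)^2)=55/ 8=6.88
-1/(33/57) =-19/11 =-1.73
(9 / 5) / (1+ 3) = 9 / 20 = 0.45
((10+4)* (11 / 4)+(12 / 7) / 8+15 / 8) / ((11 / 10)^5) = 28412500 / 1127357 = 25.20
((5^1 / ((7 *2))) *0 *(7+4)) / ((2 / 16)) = 0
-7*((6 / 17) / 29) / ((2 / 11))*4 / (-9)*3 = 308 / 493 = 0.62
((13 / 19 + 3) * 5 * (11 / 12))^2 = 3705625 / 12996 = 285.14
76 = 76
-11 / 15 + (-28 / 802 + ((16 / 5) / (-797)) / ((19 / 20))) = -70360763 / 91085145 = -0.77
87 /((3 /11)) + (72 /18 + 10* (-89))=-567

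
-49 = -49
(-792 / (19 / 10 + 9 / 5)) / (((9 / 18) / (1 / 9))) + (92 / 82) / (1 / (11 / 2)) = -62799 / 1517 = -41.40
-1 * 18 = -18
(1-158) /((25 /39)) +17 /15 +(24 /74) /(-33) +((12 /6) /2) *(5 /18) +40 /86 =-1914156479 /7875450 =-243.05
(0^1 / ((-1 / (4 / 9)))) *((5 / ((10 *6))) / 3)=0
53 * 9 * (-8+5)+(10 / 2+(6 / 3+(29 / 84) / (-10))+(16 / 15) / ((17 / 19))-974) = -34226909 / 14280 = -2396.84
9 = 9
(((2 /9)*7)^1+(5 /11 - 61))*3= -176.97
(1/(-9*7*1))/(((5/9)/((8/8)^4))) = -1/35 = -0.03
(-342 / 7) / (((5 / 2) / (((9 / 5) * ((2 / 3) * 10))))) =-8208 / 35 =-234.51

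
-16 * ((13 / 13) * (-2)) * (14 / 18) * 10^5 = 2488888.89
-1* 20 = -20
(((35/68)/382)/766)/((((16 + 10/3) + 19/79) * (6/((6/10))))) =1659/184610081248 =0.00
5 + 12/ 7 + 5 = 82/ 7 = 11.71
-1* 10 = -10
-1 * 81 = -81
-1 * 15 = -15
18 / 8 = 9 / 4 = 2.25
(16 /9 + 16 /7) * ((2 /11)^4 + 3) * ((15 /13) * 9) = 24103680 /190333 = 126.64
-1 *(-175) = 175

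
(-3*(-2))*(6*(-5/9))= -20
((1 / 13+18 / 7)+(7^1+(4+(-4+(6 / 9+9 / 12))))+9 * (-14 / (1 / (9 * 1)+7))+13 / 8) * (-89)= 3909859 / 8736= 447.56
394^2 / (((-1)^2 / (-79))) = -12263644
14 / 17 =0.82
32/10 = 16/5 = 3.20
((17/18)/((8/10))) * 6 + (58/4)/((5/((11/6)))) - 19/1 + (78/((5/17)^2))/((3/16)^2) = 1923089/75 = 25641.19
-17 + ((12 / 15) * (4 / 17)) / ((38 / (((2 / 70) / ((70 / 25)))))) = -1345291 / 79135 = -17.00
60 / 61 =0.98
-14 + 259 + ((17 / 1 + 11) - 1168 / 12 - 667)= -1474 / 3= -491.33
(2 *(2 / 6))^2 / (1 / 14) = 56 / 9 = 6.22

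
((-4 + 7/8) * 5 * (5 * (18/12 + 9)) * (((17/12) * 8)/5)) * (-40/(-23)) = -74375/23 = -3233.70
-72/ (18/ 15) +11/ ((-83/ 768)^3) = -5017140372/ 571787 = -8774.49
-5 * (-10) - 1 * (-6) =56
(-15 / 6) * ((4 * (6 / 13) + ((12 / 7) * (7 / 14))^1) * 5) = -3075 / 91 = -33.79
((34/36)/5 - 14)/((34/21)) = -8701/1020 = -8.53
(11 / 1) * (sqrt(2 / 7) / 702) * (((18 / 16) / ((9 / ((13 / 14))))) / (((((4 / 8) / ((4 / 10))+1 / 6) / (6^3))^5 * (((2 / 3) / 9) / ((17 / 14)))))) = 10054435710173184 * sqrt(14) / 28647703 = 1313203143.89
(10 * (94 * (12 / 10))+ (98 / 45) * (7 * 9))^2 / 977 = 40018276 / 24425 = 1638.41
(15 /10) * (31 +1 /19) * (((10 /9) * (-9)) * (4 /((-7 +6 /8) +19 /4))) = 23600 /19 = 1242.11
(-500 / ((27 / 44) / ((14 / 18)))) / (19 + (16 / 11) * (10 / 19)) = -32186000 / 1003833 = -32.06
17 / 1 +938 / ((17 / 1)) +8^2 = 2315 / 17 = 136.18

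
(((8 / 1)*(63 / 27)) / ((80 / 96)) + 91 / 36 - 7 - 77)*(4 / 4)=-10633 / 180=-59.07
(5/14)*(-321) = -1605/14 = -114.64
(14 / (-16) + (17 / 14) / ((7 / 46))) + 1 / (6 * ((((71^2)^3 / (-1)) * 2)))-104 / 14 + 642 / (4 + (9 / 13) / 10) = 12547091158426826689 / 79691699028389784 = 157.45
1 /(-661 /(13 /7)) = -13 /4627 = -0.00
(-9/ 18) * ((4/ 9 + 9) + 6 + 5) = -92/ 9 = -10.22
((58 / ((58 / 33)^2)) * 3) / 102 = 1089 / 1972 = 0.55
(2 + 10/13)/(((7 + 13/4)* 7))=144/3731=0.04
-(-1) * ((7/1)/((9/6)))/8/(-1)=-7/12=-0.58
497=497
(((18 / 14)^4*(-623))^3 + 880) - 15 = -199104032997604034 / 40353607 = -4933983546.94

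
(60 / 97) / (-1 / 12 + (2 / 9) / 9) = -19440 / 1843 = -10.55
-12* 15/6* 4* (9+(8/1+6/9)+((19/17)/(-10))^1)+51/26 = -930245/442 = -2104.63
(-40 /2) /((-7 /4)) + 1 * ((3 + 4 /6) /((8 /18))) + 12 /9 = 1765 /84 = 21.01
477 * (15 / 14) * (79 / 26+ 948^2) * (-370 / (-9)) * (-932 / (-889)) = 1601460623351850 / 80899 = 19795802461.73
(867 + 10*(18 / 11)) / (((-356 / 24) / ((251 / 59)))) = -14633802 / 57761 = -253.35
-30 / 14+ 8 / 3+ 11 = 242 / 21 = 11.52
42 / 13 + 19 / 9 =625 / 117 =5.34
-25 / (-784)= 25 / 784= 0.03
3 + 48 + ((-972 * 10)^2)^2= 8926168066560051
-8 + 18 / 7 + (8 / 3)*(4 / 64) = -221 / 42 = -5.26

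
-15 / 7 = -2.14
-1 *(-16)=16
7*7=49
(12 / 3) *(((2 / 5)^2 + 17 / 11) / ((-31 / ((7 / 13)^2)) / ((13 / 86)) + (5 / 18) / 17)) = -28128744 / 2916403325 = -0.01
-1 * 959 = -959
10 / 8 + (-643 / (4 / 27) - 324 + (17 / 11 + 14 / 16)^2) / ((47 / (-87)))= 3138943681 / 363968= 8624.23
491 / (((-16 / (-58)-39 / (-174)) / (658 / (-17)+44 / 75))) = -47727164 / 1275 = -37433.07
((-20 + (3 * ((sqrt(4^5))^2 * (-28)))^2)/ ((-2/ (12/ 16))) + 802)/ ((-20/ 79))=438375943267/ 40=10959398581.68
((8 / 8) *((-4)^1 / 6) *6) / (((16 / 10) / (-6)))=15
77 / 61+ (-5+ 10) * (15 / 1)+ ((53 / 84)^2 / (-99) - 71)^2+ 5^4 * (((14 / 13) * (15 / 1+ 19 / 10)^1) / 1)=16492.83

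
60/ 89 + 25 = 2285/ 89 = 25.67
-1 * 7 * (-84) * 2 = 1176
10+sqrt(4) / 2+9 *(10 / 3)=41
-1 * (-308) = 308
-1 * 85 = -85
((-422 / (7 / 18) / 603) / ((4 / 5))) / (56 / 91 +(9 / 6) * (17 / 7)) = -0.53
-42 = -42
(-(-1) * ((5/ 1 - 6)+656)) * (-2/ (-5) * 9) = 2358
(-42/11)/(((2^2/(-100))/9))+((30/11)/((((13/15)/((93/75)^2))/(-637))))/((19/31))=-21786912/5225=-4169.74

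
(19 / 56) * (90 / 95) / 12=3 / 112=0.03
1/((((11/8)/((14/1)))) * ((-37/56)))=-6272/407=-15.41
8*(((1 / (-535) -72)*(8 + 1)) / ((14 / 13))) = -2575404 / 535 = -4813.84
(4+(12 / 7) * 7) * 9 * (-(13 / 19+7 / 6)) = -5064 / 19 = -266.53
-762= -762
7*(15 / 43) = 105 / 43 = 2.44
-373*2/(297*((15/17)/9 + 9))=-6341/22968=-0.28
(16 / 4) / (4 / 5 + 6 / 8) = 2.58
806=806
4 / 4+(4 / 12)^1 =4 / 3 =1.33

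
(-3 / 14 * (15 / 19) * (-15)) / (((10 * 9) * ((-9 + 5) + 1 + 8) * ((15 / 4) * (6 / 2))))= 1 / 1995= 0.00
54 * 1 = 54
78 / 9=26 / 3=8.67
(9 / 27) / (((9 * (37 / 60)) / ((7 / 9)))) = 140 / 2997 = 0.05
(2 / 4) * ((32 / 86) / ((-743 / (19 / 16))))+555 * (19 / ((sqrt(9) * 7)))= 224601337 / 447286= 502.14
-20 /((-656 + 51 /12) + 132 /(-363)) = 0.03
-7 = -7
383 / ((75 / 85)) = 6511 / 15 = 434.07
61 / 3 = 20.33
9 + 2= 11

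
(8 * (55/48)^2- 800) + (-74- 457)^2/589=-52719107/169632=-310.79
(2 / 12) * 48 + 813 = 821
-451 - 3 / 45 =-6766 / 15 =-451.07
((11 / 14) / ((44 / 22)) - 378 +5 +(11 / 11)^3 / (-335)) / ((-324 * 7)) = 3495083 / 21273840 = 0.16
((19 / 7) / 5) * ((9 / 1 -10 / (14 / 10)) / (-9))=-247 / 2205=-0.11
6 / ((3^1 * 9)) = 2 / 9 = 0.22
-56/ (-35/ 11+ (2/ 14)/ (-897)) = 483483/ 27472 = 17.60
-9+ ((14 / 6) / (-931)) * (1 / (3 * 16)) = -172369 / 19152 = -9.00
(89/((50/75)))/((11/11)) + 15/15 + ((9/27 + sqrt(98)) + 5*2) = 7*sqrt(2) + 869/6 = 154.73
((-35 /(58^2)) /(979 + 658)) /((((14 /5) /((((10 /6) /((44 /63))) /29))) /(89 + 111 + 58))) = -338625 /7026763568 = -0.00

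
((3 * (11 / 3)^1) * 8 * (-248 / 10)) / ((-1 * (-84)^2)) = 682 / 2205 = 0.31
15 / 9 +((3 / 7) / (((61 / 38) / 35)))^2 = 993305 / 11163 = 88.98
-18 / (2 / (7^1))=-63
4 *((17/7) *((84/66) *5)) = 680/11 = 61.82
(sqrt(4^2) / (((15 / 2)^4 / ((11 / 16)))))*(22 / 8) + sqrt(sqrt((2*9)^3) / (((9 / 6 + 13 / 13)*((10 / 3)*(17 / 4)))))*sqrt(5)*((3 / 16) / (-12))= -9*2^(3 / 4)*sqrt(85) / 2720 + 121 / 50625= -0.05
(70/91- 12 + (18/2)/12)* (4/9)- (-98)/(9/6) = 7099/117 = 60.68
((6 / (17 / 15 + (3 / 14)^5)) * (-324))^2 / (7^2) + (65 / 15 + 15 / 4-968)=59270147472666003529 / 1003935133228908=59037.83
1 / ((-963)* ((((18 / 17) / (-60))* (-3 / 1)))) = -170 / 8667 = -0.02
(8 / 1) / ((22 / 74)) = 296 / 11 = 26.91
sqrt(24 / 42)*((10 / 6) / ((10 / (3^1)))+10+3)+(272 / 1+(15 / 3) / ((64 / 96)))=27*sqrt(7) / 7+559 / 2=289.71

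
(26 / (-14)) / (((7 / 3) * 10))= -39 / 490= -0.08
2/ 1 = 2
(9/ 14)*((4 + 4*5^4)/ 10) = 5634/ 35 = 160.97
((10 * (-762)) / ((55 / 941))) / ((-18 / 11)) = 239014 / 3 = 79671.33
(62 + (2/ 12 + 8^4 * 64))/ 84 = 1573237/ 504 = 3121.50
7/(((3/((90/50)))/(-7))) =-147/5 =-29.40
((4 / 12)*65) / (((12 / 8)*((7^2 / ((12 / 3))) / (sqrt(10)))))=520*sqrt(10) / 441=3.73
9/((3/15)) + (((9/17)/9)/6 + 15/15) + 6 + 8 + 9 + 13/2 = 3851/51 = 75.51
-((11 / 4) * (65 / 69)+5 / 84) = -1280 / 483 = -2.65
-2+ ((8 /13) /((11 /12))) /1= -190 /143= -1.33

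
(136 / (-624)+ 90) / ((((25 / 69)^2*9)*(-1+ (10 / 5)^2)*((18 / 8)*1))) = 7409174 / 658125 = 11.26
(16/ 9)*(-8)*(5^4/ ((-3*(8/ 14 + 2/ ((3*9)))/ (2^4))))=4480000/ 61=73442.62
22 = 22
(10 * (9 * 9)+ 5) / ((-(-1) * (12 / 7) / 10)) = 28525 / 6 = 4754.17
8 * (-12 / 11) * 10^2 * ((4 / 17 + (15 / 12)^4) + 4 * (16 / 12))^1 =-2614475 / 374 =-6990.57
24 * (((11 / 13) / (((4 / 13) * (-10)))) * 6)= -198 / 5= -39.60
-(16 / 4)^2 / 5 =-16 / 5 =-3.20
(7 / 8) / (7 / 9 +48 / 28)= 441 / 1256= 0.35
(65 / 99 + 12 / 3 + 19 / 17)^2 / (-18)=-47219762 / 25492401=-1.85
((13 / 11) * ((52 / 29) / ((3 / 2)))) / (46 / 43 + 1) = 58136 / 85173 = 0.68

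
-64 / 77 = -0.83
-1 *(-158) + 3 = 161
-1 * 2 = -2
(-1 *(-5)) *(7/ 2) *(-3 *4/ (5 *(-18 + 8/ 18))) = 2.39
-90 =-90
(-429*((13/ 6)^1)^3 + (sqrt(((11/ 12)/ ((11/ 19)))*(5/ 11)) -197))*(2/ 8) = -328355/ 288 + sqrt(3135)/ 264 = -1139.91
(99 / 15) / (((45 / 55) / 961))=116281 / 15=7752.07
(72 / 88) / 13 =9 / 143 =0.06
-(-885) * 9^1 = 7965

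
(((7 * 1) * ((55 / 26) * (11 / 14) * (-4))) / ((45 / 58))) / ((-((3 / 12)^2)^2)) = 15355.62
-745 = -745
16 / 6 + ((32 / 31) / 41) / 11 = 111944 / 41943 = 2.67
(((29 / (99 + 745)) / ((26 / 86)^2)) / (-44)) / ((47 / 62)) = -1662251 / 147485624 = -0.01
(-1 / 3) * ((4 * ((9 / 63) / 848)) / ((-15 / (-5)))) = -1 / 13356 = -0.00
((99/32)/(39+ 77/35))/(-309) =-165/678976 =-0.00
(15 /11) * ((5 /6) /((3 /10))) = 125 /33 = 3.79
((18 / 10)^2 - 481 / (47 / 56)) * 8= -5356744 / 1175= -4558.93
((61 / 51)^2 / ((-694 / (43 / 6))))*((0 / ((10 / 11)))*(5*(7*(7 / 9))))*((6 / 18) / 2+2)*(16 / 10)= 0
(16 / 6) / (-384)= -1 / 144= -0.01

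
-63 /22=-2.86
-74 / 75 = -0.99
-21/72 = -7/24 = -0.29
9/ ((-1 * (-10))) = 9/ 10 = 0.90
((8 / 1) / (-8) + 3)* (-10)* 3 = -60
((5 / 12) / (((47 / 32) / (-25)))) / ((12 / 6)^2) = -250 / 141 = -1.77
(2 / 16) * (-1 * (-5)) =5 / 8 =0.62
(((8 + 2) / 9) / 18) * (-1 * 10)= -50 / 81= -0.62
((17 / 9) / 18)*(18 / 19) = 17 / 171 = 0.10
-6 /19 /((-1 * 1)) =6 /19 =0.32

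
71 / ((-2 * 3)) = -11.83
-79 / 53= -1.49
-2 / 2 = -1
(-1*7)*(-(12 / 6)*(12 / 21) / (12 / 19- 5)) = -152 / 83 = -1.83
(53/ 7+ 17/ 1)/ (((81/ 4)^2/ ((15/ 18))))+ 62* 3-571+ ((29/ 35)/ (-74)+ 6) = -19319054837/ 50978970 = -378.96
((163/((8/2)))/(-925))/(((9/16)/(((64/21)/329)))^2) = -42729472/3576491003925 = -0.00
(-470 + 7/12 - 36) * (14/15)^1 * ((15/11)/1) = -42455/66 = -643.26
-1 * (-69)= 69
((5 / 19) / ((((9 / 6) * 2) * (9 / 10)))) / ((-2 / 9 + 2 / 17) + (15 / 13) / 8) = 88400 / 35967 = 2.46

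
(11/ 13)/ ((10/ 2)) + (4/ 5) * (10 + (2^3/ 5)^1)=3071/ 325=9.45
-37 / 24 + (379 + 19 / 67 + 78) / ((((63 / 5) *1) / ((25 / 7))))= 128.07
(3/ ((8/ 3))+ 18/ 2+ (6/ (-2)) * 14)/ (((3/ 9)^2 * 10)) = -459/ 16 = -28.69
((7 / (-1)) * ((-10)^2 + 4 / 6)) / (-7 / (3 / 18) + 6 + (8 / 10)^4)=660625 / 33366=19.80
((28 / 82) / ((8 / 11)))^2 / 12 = 5929 / 322752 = 0.02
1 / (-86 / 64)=-32 / 43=-0.74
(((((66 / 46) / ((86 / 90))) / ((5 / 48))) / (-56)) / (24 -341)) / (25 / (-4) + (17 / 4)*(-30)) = -7128 / 1174106185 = -0.00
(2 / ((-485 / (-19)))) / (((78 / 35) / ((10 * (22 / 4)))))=7315 / 3783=1.93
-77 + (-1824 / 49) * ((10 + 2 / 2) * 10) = -204413 / 49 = -4171.69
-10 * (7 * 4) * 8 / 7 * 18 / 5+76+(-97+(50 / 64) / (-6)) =-225241 / 192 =-1173.13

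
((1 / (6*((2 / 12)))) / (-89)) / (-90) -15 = -120149 / 8010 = -15.00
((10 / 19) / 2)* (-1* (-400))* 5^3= 250000 / 19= 13157.89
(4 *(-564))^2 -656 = 5088880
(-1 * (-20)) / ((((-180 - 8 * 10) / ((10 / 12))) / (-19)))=95 / 78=1.22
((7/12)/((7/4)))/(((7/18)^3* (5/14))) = 3888/245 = 15.87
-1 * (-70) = 70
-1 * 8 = -8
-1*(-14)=14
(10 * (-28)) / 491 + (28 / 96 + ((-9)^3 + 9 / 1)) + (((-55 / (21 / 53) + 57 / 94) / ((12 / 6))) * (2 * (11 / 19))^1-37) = -61676344573 / 73661784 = -837.29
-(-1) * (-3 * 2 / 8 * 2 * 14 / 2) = -21 / 2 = -10.50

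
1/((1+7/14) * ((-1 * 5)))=-2/15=-0.13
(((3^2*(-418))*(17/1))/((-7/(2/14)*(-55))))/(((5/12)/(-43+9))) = 2372112/1225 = 1936.42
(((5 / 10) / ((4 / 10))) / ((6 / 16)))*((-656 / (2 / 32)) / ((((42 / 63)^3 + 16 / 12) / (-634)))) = 149725440 / 11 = 13611403.64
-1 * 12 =-12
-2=-2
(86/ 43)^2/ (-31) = -4/ 31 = -0.13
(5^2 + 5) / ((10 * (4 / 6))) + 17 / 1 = 43 / 2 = 21.50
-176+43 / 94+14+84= -7289 / 94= -77.54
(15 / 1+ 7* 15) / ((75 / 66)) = 528 / 5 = 105.60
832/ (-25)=-832/ 25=-33.28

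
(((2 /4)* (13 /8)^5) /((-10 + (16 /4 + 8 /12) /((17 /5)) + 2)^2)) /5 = 33813 /1310720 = 0.03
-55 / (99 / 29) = -145 / 9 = -16.11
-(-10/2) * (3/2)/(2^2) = 15/8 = 1.88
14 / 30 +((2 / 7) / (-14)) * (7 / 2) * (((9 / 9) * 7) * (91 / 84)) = -3 / 40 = -0.08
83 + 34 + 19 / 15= 1774 / 15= 118.27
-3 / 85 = -0.04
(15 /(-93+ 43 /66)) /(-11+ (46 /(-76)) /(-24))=180576 /12200971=0.01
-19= -19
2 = 2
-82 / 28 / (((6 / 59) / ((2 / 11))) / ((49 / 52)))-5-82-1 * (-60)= -109597 / 3432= -31.93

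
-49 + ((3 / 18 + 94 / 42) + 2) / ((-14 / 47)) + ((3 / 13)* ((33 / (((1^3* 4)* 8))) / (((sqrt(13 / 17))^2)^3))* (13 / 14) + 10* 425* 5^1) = 437916008063 / 20669376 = 21186.71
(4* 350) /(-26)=-700 /13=-53.85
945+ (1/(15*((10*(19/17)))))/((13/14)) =17506244/18525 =945.01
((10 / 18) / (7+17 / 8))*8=0.49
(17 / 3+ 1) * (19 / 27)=380 / 81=4.69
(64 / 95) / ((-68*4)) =-4 / 1615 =-0.00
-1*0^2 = 0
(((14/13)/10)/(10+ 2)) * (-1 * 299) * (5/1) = -161/12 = -13.42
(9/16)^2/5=0.06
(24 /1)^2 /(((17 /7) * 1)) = 4032 /17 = 237.18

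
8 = 8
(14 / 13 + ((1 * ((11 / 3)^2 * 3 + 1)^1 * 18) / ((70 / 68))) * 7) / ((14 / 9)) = 1480131 / 455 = 3253.04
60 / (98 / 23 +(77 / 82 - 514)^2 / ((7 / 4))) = 16238460 / 40710441109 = 0.00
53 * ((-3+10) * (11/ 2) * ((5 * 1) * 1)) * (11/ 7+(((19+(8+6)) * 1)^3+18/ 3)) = 366724490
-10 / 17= -0.59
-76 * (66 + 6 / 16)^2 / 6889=-5357259 / 110224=-48.60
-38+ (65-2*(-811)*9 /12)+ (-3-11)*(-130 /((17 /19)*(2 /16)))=595559 /34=17516.44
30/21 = 10/7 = 1.43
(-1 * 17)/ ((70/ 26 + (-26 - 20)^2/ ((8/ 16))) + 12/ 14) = -1547/ 385435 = -0.00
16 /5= 3.20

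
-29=-29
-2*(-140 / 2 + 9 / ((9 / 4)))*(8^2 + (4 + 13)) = 10692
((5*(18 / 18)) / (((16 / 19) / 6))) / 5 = 57 / 8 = 7.12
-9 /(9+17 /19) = -171 /188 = -0.91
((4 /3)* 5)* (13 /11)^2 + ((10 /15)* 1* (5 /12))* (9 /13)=89695 /9438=9.50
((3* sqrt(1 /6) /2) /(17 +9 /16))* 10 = 0.35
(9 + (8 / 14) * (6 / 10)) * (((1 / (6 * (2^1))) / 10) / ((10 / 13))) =1417 / 14000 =0.10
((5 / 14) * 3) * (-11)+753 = 10377 / 14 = 741.21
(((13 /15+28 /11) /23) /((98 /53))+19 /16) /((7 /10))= 3771857 /2082696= 1.81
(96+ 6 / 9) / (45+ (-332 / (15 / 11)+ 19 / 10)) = -2900 / 5897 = -0.49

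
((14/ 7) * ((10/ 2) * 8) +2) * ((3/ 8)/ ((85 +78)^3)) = 123/ 17322988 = 0.00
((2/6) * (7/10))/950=0.00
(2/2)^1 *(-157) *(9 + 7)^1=-2512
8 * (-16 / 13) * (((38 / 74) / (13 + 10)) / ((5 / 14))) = -34048 / 55315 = -0.62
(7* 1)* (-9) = -63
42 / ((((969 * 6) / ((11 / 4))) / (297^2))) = 2264031 / 1292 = 1752.35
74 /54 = 37 /27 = 1.37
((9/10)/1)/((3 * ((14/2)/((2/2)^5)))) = 3/70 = 0.04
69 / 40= 1.72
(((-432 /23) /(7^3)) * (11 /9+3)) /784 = -114 /386561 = -0.00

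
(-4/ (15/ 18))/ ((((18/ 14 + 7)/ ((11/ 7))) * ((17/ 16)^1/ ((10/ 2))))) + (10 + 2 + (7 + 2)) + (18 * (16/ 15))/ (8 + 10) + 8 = 190663/ 7395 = 25.78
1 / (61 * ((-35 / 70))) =-2 / 61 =-0.03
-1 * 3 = -3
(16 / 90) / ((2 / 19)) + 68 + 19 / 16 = 51031 / 720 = 70.88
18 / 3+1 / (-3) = 17 / 3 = 5.67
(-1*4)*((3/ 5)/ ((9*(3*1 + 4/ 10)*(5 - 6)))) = 4/ 51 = 0.08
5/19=0.26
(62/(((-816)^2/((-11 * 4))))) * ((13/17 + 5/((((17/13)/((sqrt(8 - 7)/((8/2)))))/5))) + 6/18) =-408859/16979328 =-0.02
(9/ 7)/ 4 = 9/ 28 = 0.32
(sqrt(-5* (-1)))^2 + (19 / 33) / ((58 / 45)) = 3475 / 638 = 5.45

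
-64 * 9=-576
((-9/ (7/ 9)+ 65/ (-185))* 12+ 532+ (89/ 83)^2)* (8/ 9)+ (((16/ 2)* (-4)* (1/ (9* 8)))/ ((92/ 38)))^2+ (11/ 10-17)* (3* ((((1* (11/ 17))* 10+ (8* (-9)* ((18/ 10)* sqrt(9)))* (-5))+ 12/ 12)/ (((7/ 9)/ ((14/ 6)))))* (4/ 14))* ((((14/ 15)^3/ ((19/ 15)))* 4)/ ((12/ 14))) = -29466390485605918772/ 123472194324885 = -238647.99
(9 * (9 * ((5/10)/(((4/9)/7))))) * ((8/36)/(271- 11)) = 567/1040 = 0.55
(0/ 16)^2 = 0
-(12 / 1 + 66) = -78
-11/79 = -0.14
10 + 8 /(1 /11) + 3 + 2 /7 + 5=106.29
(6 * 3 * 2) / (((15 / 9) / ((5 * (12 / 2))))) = 648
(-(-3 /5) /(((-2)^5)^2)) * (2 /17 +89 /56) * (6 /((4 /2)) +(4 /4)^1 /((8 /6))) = 14625 /3899392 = 0.00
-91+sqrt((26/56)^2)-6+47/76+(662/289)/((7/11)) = -3548415/38437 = -92.32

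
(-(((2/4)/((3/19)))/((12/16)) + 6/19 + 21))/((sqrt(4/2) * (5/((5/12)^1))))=-4367 * sqrt(2)/4104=-1.50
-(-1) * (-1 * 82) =-82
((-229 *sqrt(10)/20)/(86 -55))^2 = 52441/38440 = 1.36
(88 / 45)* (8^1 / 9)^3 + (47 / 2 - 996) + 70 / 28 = -31775794 / 32805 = -968.63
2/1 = 2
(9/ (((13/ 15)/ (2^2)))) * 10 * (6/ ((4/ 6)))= 48600/ 13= 3738.46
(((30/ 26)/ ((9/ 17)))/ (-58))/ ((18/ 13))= -85/ 3132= -0.03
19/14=1.36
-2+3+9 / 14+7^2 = 709 / 14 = 50.64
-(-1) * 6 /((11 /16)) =96 /11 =8.73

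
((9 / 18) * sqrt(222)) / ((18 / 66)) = 11 * sqrt(222) / 6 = 27.32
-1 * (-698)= 698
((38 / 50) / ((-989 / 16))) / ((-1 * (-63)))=-304 / 1557675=-0.00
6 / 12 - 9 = -17 / 2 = -8.50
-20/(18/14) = -140/9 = -15.56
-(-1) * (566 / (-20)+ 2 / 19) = -5357 / 190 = -28.19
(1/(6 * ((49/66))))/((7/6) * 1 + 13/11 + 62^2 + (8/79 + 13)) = 57354/986035379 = 0.00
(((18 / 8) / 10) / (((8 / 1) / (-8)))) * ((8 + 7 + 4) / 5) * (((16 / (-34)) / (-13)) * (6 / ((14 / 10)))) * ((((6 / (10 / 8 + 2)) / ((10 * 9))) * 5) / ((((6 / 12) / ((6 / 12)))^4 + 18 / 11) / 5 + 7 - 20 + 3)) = 15048 / 10477831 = 0.00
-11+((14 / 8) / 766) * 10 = -16817 / 1532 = -10.98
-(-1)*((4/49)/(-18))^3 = -8/85766121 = -0.00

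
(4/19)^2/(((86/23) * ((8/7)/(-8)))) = -1288/15523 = -0.08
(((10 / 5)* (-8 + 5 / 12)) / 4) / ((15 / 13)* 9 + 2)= -169 / 552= -0.31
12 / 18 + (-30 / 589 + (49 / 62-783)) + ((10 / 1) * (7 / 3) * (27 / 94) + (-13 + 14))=-128541883 / 166098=-773.89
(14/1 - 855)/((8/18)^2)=-68121/16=-4257.56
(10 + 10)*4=80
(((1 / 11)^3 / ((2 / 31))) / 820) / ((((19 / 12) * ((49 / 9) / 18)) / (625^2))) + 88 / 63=5935339609 / 457250409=12.98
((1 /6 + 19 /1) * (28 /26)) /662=805 /25818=0.03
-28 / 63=-4 / 9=-0.44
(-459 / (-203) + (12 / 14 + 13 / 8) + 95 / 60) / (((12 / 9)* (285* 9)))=30823 / 16662240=0.00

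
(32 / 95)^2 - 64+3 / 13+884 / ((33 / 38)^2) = 141631791443 / 127766925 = 1108.52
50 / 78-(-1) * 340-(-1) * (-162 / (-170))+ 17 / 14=15909731 / 46410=342.81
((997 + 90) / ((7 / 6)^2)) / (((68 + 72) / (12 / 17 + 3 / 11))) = 1790289 / 320705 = 5.58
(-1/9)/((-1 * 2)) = 1/18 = 0.06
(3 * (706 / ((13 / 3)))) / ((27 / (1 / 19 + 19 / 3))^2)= 7195552 / 263169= 27.34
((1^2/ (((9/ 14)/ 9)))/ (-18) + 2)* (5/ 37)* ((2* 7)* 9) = 770/ 37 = 20.81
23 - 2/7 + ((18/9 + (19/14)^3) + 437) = 464.21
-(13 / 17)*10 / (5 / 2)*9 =-468 / 17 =-27.53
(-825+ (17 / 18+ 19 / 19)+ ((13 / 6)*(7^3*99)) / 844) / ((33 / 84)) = -78256759 / 41778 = -1873.16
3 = 3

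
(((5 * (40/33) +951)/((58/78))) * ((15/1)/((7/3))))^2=341364608363025/4986289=68460654.48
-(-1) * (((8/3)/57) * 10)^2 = 6400/29241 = 0.22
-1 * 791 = -791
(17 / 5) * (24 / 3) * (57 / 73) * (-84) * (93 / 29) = -60558624 / 10585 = -5721.17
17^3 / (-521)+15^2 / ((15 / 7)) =49792 / 521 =95.57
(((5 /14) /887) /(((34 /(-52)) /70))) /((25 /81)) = -2106 /15079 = -0.14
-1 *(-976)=976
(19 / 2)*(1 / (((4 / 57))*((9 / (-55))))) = -827.29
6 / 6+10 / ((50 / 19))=24 / 5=4.80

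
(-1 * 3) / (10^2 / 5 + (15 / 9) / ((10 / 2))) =-9 / 61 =-0.15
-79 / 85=-0.93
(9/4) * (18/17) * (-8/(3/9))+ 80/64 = -3803/68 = -55.93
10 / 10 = 1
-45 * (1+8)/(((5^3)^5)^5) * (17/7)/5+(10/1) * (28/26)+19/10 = 61034017805592678806991813189597451128065586090087854823/4817499887508833178451084222615463659167289733886718750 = 12.67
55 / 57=0.96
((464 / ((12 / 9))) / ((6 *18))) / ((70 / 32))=464 / 315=1.47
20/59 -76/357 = 0.13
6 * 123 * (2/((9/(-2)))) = -328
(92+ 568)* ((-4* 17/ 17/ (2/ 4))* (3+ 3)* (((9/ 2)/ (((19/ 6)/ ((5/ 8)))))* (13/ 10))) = -694980/ 19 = -36577.89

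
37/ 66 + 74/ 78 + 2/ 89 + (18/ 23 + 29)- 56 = -43355953/ 1756326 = -24.69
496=496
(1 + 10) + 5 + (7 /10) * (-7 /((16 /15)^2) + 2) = 13.09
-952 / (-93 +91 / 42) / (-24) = -238 / 545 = -0.44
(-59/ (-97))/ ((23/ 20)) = 1180/ 2231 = 0.53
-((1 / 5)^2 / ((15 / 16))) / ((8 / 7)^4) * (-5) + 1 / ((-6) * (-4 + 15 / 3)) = -0.04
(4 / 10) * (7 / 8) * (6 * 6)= 63 / 5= 12.60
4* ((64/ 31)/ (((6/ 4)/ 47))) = 24064/ 93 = 258.75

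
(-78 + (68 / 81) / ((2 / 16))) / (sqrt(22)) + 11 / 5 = 11 / 5-2887 * sqrt(22) / 891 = -13.00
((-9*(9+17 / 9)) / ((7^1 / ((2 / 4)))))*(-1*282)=1974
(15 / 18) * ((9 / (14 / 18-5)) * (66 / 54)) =-165 / 76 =-2.17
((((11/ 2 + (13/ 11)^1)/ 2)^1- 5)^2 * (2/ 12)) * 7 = 3.21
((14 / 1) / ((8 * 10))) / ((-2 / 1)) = -7 / 80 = -0.09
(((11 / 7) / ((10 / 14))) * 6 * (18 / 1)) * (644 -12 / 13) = 1986336 / 13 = 152795.08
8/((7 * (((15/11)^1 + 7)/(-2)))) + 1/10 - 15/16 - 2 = -40067/12880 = -3.11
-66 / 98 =-33 / 49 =-0.67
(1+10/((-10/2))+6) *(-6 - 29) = -175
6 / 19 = 0.32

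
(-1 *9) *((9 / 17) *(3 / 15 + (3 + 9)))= -4941 / 85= -58.13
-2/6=-1/3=-0.33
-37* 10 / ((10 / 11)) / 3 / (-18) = 407 / 54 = 7.54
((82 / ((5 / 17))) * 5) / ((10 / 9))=6273 / 5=1254.60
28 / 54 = 14 / 27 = 0.52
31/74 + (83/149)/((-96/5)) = 206357/529248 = 0.39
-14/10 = -7/5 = -1.40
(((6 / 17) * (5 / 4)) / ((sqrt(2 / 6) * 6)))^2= 75 / 4624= 0.02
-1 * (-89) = 89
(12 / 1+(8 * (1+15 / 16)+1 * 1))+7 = 71 / 2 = 35.50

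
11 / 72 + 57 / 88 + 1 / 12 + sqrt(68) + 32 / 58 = 8243 / 5742 + 2*sqrt(17) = 9.68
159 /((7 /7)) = 159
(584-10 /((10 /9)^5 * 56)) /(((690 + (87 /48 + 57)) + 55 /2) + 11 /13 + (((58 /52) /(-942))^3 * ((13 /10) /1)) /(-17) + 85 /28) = 98156892310970817753 /131156308740568105375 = 0.75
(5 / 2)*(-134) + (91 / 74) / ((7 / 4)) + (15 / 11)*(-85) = -183234 / 407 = -450.21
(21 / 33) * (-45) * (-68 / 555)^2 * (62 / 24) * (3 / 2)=-125426 / 75295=-1.67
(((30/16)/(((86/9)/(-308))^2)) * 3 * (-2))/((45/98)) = -47064402/1849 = -25453.98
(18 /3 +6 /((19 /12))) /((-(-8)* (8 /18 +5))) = 837 /3724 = 0.22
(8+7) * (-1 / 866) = -15 / 866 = -0.02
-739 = -739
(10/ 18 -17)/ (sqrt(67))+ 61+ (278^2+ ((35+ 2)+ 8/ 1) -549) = 76841 -148 * sqrt(67)/ 603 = 76838.99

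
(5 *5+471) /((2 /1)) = 248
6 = 6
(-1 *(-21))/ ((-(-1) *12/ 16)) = 28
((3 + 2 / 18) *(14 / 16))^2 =2401 / 324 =7.41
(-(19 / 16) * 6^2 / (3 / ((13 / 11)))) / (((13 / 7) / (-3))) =1197 / 44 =27.20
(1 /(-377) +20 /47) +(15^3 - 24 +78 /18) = 178381933 /53157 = 3355.76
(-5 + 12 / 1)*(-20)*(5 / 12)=-175 / 3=-58.33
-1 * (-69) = 69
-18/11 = -1.64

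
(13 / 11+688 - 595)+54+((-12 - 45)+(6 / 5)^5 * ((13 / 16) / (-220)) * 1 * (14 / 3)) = 91.14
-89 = -89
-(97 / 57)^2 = -9409 / 3249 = -2.90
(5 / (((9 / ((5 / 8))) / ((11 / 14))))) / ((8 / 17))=4675 / 8064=0.58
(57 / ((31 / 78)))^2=19766916 / 961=20569.11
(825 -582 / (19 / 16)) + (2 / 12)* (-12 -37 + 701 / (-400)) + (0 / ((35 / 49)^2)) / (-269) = 4961827 / 15200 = 326.44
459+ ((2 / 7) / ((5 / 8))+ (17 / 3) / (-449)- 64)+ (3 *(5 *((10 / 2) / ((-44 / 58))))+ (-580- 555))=-869599921 / 1037190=-838.42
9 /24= 3 /8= 0.38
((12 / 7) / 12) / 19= 1 / 133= 0.01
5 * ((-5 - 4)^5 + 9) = -295200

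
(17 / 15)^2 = 289 / 225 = 1.28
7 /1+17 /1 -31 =-7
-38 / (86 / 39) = -741 / 43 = -17.23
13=13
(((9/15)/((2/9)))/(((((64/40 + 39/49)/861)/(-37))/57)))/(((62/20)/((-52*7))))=4372310173140/18197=240276428.70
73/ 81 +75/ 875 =0.99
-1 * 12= -12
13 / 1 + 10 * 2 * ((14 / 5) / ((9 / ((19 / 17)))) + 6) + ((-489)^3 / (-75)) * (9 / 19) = 53681118746 / 72675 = 738646.28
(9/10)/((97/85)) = 153/194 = 0.79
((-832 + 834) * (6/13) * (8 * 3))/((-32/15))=-135/13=-10.38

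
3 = 3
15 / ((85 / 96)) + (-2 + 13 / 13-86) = -1191 / 17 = -70.06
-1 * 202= -202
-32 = -32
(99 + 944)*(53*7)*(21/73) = 8126013/73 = 111315.25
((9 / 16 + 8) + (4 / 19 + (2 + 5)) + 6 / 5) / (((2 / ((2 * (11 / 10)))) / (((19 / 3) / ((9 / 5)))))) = 283789 / 4320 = 65.69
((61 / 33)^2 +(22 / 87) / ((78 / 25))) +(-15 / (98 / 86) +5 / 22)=-379732219 / 40234194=-9.44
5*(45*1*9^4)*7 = 10333575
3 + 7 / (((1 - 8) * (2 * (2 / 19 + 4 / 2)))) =221 / 80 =2.76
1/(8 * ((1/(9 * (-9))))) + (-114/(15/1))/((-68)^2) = -14633/1445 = -10.13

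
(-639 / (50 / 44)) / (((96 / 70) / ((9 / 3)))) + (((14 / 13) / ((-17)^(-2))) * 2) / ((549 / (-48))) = -122232817 / 95160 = -1284.50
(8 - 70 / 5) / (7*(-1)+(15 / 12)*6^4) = -6 / 1613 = -0.00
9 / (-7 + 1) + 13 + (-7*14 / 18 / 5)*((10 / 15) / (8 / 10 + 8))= 3391 / 297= 11.42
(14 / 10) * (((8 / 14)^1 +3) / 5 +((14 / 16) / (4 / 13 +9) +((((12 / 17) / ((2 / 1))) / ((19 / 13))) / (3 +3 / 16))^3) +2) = 630184234131611 / 160261679026328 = 3.93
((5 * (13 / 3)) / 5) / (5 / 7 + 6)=91 / 141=0.65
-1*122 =-122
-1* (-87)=87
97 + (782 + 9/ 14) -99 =10929/ 14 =780.64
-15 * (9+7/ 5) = -156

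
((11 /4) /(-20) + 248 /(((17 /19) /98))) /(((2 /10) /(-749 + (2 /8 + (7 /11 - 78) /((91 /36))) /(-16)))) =-101468350.18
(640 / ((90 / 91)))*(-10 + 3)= -40768 / 9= -4529.78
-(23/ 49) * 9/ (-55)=207/ 2695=0.08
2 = 2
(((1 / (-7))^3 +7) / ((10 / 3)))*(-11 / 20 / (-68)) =99 / 5831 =0.02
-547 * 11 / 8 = -6017 / 8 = -752.12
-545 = -545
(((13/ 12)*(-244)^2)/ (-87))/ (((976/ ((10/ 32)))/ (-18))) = 3965/ 928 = 4.27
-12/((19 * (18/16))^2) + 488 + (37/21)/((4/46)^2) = 196768517/272916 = 720.99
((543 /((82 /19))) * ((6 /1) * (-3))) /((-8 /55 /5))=25534575 /328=77849.31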